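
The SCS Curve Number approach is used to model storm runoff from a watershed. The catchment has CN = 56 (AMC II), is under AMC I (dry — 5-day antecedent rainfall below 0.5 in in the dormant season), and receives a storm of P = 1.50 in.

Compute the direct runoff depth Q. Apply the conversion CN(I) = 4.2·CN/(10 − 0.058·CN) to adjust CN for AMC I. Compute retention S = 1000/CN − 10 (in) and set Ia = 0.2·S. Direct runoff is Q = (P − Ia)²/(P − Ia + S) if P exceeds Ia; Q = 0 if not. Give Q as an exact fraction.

Q = 0 in ≈ 0.000 in

Dry (AMC I): CN(I) = 4.2·56/(10 − 0.058·56) = (1176/5)/(844/125) = 7350/211 ≈ 34.834
Max retention: S = 1000/(7350/211) − 10 = 2750/147 in (≈ 18.707 in)
Ia = 0.2·(2750/147) = 550/147 in ≈ 3.741 in
P = 1.500 ≤ Ia = 3.741 in: entire storm abstracted, Q = 0.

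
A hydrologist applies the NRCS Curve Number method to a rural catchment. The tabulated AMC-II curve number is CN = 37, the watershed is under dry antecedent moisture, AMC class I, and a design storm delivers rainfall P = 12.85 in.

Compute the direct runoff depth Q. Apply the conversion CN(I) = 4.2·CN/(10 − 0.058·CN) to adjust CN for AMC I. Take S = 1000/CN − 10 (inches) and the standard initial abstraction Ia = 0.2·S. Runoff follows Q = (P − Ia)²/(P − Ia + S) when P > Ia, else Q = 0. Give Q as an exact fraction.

Q = 12313081/24796660 in ≈ 0.497 in

CN(I) from CN(II)=37: (4.2·37)/(10 − 0.058·37) = 3700/187 ≈ 19.786
S = 1000/(3700/187) − 10 = 1500/37 in ≈ 40.541 in
Ia = 0.2·(1500/37) = 300/37 in ≈ 8.108 in
Since P=12.850 > Ia=8.108: effective rainfall P−Ia = 3509/740 in
Runoff Q = (P−Ia)²/(P−Ia+S) = (4.742)²/(4.742+40.541) = 12313081/24796660 ≈ 0.497 in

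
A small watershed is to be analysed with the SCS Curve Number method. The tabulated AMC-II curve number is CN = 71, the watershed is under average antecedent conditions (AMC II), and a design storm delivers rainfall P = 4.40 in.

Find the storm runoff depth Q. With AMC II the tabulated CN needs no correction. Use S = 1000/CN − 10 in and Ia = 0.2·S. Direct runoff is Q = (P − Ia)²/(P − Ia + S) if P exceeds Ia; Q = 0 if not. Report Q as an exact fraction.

AMC II — tabulated CN = 71 applies directly.
Retention S: 1000/CN − 10 with CN=71.000 → S = 290/71 ≈ 4.085 in
Ia = 0.2·(290/71) = 58/71 in ≈ 0.817 in
Since P=4.400 > Ia=0.817: effective rainfall P−Ia = 1272/355 in
Q: (1272/355)² ÷ (2722/355) = 808992/483155 in (≈ 1.674 in)

Q = 808992/483155 in ≈ 1.674 in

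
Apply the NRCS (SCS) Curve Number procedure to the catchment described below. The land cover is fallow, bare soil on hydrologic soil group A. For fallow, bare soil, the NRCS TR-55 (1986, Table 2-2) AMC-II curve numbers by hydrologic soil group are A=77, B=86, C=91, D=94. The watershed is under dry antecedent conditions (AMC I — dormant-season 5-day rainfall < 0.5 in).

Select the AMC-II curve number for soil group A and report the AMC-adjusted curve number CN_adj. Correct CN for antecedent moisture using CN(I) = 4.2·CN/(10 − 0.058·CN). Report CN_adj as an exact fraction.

CN_adj = 161700/2767 ≈ 58.439

NRCS table: fallow, bare soil, soil group A → CN(II) = 77
Adjust CN=77 to AMC I: 4.2·77/(10 − 0.058·77) → (1617/5) ÷ (2767/500) = 161700/2767 ≈ 58.439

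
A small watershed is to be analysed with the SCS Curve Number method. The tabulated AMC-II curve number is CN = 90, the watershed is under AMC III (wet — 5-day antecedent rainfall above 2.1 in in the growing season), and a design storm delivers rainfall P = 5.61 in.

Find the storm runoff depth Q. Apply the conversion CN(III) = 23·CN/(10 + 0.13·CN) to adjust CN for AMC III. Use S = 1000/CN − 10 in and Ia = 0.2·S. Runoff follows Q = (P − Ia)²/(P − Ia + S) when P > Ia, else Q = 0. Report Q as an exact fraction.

Q = 13024972129/2569428900 in ≈ 5.069 in

Wet (AMC III): CN(III) = 23·90/(10 + 0.13·90) = 2070/(217/10) = 20700/217 ≈ 95.392
Retention S: 1000/CN − 10 with CN=95.392 → S = 100/207 ≈ 0.483 in
Ia = 0.2S: 0.2·0.483 = 0.097 in (exactly 20/207)
Since P=5.610 > Ia=0.097: effective rainfall P−Ia = 114127/20700 in
Q: (114127/20700)² ÷ (124127/20700) = 13024972129/2569428900 in (≈ 5.069 in)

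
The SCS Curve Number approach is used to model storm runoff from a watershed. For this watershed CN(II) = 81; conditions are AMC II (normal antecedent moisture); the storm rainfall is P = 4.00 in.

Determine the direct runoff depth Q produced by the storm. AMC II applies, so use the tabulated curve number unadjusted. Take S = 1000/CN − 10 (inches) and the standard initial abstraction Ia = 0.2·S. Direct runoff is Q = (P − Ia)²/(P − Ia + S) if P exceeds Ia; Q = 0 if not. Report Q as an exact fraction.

Q = 20449/9639 in ≈ 2.121 in

AMC II — tabulated CN = 81 applies directly.
Max retention: S = 1000/81 − 10 = 190/81 in (≈ 2.346 in)
Ia = 0.2·(190/81) = 38/81 in ≈ 0.469 in
Excess rainfall: 4.000 − 0.469 = 3.531 in; P > Ia so Q > 0
Runoff Q = (P−Ia)²/(P−Ia+S) = (3.531)²/(3.531+2.346) = 20449/9639 ≈ 2.121 in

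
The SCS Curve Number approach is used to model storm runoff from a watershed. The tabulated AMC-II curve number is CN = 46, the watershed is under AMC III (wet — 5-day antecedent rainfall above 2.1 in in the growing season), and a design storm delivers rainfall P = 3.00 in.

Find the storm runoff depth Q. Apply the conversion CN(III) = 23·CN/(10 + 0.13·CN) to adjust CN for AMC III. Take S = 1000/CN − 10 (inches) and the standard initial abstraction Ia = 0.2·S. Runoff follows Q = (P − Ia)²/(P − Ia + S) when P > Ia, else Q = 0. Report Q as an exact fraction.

Adjust CN=46 to AMC III: 23·46/(10 + 0.13·46) → 1058 ÷ (799/50) = 52900/799 ≈ 66.208
Retention S: 1000/CN − 10 with CN=66.208 → S = 2700/529 ≈ 5.104 in
Initial abstraction Ia = S/5 = (2700/529)/5 = 540/529 ≈ 1.021 in
Excess rainfall: 3.000 − 1.021 = 1.979 in; P > Ia so Q > 0
Runoff Q = (P−Ia)²/(P−Ia+S) = (1.979)²/(1.979+5.104) = 365403/660721 ≈ 0.553 in

Q = 365403/660721 in ≈ 0.553 in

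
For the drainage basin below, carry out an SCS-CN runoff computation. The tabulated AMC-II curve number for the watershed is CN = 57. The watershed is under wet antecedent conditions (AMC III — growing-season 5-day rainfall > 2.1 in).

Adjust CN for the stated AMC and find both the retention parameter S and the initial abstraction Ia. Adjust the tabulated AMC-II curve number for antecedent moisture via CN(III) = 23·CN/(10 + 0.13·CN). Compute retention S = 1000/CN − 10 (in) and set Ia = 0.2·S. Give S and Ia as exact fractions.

Wet (AMC III): CN(III) = 23·57/(10 + 0.13·57) = 1311/(1741/100) = 131100/1741 ≈ 75.302
Retention S: 1000/CN − 10 with CN=75.302 → S = 4300/1311 ≈ 3.280 in
Ia = 0.2S: 0.2·3.280 = 0.656 in (exactly 860/1311)

S = 4300/1311 in ≈ 3.280 in; Ia = 860/1311 in ≈ 0.656 in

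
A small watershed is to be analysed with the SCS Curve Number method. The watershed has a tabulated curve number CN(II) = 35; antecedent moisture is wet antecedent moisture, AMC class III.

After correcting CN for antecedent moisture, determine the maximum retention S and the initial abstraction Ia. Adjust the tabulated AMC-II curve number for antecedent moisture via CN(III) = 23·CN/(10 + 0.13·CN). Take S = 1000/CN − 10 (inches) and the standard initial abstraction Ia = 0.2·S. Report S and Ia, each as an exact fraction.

S = 1300/161 in ≈ 8.075 in; Ia = 260/161 in ≈ 1.615 in

CN(III) from CN(II)=35: (23·35)/(10 + 0.13·35) = 16100/291 ≈ 55.326
Retention S: 1000/CN − 10 with CN=55.326 → S = 1300/161 ≈ 8.075 in
Initial abstraction Ia = S/5 = (1300/161)/5 = 260/161 ≈ 1.615 in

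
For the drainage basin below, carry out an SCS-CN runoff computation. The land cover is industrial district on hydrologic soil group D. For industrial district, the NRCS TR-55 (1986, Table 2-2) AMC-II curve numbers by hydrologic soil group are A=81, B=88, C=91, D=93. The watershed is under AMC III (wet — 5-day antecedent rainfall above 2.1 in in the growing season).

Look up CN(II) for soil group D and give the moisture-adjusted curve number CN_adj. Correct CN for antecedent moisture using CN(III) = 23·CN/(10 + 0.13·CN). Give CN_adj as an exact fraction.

CN_adj = 213900/2209 ≈ 96.831

NRCS table: industrial district, soil group D → CN(II) = 93
Adjust CN=93 to AMC III: 23·93/(10 + 0.13·93) → 2139 ÷ (2209/100) = 213900/2209 ≈ 96.831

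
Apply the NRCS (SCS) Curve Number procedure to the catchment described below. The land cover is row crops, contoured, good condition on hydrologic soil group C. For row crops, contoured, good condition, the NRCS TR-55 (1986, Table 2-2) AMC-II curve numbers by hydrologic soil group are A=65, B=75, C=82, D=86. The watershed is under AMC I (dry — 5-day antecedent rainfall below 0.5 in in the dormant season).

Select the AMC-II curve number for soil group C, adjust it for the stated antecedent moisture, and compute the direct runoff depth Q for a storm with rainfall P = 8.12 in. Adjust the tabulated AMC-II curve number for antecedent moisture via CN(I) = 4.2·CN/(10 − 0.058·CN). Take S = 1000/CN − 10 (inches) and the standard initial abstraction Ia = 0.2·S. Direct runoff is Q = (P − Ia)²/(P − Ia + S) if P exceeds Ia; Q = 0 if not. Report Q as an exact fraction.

NRCS table: row crops, contoured, good condition, soil group C → CN(II) = 82
CN(I) from CN(II)=82: (4.2·82)/(10 − 0.058·82) = 28700/437 ≈ 65.675
S = 1000/(28700/437) − 10 = 1500/287 in ≈ 5.226 in
Initial abstraction Ia = S/5 = (1500/287)/5 = 300/287 ≈ 1.045 in
Since P=8.120 > Ia=1.045: effective rainfall P−Ia = 50761/7175 in
Q: (50761/7175)² ÷ (88261/7175) = 2576679121/633272675 in (≈ 4.069 in)

Q = 2576679121/633272675 in ≈ 4.069 in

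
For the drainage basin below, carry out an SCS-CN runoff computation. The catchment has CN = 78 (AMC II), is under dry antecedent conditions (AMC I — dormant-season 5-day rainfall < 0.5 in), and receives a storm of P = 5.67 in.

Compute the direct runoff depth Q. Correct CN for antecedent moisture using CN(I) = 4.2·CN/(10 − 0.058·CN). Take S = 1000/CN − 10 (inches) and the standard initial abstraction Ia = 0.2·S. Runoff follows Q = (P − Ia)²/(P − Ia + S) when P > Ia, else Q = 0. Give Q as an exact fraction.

Adjust CN=78 to AMC I: 4.2·78/(10 − 0.058·78) → (1638/5) ÷ (1369/250) = 81900/1369 ≈ 59.825
S = 1000/(81900/1369) − 10 = 5500/819 in ≈ 6.716 in
Initial abstraction Ia = S/5 = (5500/819)/5 = 1100/819 ≈ 1.343 in
Excess rainfall: 5.670 − 1.343 = 4.327 in; P > Ia so Q > 0
Runoff Q = (P−Ia)²/(P−Ia+S) = (4.327)²/(4.327+6.716) = 125580223129/74068148700 ≈ 1.695 in

Q = 125580223129/74068148700 in ≈ 1.695 in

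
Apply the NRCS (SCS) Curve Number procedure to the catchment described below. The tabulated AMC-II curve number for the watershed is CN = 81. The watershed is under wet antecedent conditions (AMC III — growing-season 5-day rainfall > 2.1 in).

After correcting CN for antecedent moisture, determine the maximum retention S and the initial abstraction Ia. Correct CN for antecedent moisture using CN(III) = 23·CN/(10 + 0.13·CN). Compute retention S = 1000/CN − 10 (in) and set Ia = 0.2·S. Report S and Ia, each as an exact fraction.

Wet (AMC III): CN(III) = 23·81/(10 + 0.13·81) = 1863/(2053/100) = 186300/2053 ≈ 90.745
Max retention: S = 1000/(186300/2053) − 10 = 1900/1863 in (≈ 1.020 in)
Initial abstraction Ia = S/5 = (1900/1863)/5 = 380/1863 ≈ 0.204 in

S = 1900/1863 in ≈ 1.020 in; Ia = 380/1863 in ≈ 0.204 in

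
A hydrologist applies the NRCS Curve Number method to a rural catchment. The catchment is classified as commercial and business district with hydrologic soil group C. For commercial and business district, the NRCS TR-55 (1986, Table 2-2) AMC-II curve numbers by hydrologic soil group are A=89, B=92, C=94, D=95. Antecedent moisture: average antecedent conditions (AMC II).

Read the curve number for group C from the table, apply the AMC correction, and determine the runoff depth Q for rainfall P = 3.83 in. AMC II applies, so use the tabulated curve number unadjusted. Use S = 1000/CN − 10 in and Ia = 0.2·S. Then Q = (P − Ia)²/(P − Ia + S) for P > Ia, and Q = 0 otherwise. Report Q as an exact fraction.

Q = 302794801/95884700 in ≈ 3.158 in

NRCS table: commercial and business district, soil group C → CN(II) = 94
CN(II) = 94; AMC II needs no correction.
Max retention: S = 1000/94 − 10 = 30/47 in (≈ 0.638 in)
Ia = 0.2·(30/47) = 6/47 in ≈ 0.128 in
Excess rainfall: 3.830 − 0.128 = 3.702 in; P > Ia so Q > 0
Runoff Q = (P−Ia)²/(P−Ia+S) = (3.702)²/(3.702+0.638) = 302794801/95884700 ≈ 3.158 in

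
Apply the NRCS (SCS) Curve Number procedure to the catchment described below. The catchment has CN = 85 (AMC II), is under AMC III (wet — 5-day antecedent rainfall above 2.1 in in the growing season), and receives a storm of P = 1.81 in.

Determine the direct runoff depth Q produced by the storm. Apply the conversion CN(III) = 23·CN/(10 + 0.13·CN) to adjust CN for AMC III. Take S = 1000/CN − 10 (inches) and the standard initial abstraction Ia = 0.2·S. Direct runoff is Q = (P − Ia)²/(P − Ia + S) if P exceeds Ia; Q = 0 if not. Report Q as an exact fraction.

Q = 4195282441/3705546100 in ≈ 1.132 in

CN(III) from CN(II)=85: (23·85)/(10 + 0.13·85) = 39100/421 ≈ 92.874
Retention S: 1000/CN − 10 with CN=92.874 → S = 300/391 ≈ 0.767 in
Ia = 0.2S: 0.2·0.767 = 0.153 in (exactly 60/391)
Excess rainfall: 1.810 − 0.153 = 1.657 in; P > Ia so Q > 0
Q: (64771/39100)² ÷ (94771/39100) = 4195282441/3705546100 in (≈ 1.132 in)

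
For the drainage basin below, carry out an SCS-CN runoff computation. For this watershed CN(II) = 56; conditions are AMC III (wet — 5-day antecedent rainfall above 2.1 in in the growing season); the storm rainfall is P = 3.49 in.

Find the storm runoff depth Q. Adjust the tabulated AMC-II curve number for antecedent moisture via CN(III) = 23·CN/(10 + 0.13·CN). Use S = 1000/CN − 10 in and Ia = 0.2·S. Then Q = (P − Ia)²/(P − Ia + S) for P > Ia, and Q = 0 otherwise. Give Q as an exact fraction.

Wet (AMC III): CN(III) = 23·56/(10 + 0.13·56) = 1288/(432/25) = 4025/54 ≈ 74.537
Retention S: 1000/CN − 10 with CN=74.537 → S = 550/161 ≈ 3.416 in
Initial abstraction Ia = S/5 = (550/161)/5 = 110/161 ≈ 0.683 in
P − Ia = 3.490 − 0.683 = 45189/16100 ≈ 2.807 in (> 0, runoff occurs)
Q = (45189/16100)²/((45189/16100) + 550/161) = (2042045721/259210000)/(100189/16100) = 2042045721/1613042900 in ≈ 1.266 in

Q = 2042045721/1613042900 in ≈ 1.266 in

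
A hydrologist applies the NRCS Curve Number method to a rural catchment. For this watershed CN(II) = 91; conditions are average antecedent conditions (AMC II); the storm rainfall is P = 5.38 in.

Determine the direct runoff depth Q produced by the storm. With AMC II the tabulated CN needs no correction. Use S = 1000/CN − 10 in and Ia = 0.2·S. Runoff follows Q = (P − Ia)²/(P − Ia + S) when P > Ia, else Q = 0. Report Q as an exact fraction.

Average conditions: CN = 91 (no AMC adjustment).
Max retention: S = 1000/91 − 10 = 90/91 in (≈ 0.989 in)
Ia = 0.2S: 0.2·0.989 = 0.198 in (exactly 18/91)
P − Ia = 5.380 − 0.198 = 23579/4550 ≈ 5.182 in (> 0, runoff occurs)
Q = (23579/4550)²/((23579/4550) + 90/91) = (555969241/20702500)/(28079/4550) = 555969241/127759450 in ≈ 4.352 in

Q = 555969241/127759450 in ≈ 4.352 in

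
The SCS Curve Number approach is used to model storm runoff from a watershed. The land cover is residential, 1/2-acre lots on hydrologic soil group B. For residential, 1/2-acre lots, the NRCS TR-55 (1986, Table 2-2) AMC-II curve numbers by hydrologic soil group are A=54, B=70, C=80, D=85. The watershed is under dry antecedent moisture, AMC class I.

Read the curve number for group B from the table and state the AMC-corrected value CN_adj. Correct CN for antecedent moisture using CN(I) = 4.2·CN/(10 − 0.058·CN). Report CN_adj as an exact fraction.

CN_adj = 4900/99 ≈ 49.495

NRCS table: residential, 1/2-acre lots, soil group B → CN(II) = 70
Dry (AMC I): CN(I) = 4.2·70/(10 − 0.058·70) = 294/(297/50) = 4900/99 ≈ 49.495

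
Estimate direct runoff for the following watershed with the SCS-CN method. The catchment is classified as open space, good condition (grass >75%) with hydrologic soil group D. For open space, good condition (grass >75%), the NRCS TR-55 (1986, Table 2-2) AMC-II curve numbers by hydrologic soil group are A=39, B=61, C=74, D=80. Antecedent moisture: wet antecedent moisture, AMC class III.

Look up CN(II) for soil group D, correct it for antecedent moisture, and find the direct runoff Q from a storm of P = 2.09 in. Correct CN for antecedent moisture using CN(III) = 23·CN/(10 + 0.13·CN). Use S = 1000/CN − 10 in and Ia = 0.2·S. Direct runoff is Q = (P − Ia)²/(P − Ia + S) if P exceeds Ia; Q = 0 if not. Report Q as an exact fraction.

NRCS table: open space, good condition (grass >75%), soil group D → CN(II) = 80
CN(III) from CN(II)=80: (23·80)/(10 + 0.13·80) = 4600/51 ≈ 90.196
S = 1000/(4600/51) − 10 = 25/23 in ≈ 1.087 in
Initial abstraction Ia = S/5 = (25/23)/5 = 5/23 ≈ 0.217 in
Excess rainfall: 2.090 − 0.217 = 1.873 in; P > Ia so Q > 0
Runoff Q = (P−Ia)²/(P−Ia+S) = (1.873)²/(1.873+1.087) = 18550249/15656100 ≈ 1.185 in

Q = 18550249/15656100 in ≈ 1.185 in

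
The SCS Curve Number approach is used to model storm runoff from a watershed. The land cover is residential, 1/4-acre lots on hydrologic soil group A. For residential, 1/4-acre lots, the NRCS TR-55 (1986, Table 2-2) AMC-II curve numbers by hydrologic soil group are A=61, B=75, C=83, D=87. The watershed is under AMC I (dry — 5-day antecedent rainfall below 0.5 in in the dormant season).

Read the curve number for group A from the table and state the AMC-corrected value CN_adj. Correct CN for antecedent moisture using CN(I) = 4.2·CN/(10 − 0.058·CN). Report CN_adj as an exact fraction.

NRCS table: residential, 1/4-acre lots, soil group A → CN(II) = 61
Dry (AMC I): CN(I) = 4.2·61/(10 − 0.058·61) = (1281/5)/(3231/500) = 42700/1077 ≈ 39.647

CN_adj = 42700/1077 ≈ 39.647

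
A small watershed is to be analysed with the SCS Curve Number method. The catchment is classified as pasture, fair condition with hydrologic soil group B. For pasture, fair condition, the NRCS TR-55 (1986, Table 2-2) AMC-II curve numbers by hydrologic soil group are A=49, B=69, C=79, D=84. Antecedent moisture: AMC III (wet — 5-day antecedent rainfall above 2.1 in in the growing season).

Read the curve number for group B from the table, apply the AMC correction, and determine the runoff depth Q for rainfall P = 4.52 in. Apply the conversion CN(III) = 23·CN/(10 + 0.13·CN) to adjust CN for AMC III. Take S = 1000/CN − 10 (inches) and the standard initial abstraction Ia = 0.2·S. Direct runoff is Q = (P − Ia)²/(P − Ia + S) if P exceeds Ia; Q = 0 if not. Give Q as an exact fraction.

NRCS table: pasture, fair condition, soil group B → CN(II) = 69
Adjust CN=69 to AMC III: 23·69/(10 + 0.13·69) → 1587 ÷ (1897/100) = 158700/1897 ≈ 83.658
S = 1000/(158700/1897) − 10 = 3100/1587 in ≈ 1.953 in
Ia = 0.2S: 0.2·1.953 = 0.391 in (exactly 620/1587)
Excess rainfall: 4.520 − 0.391 = 4.129 in; P > Ia so Q > 0
Q: (163831/39675)² ÷ (241331/39675) = 26840596561/9574807425 in (≈ 2.803 in)

Q = 26840596561/9574807425 in ≈ 2.803 in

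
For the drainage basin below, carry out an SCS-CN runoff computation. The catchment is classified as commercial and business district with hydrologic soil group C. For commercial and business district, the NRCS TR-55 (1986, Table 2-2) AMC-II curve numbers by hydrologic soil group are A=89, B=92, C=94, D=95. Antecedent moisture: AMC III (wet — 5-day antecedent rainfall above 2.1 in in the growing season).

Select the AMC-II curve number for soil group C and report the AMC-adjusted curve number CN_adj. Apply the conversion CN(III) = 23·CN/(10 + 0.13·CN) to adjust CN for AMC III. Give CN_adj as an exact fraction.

NRCS table: commercial and business district, soil group C → CN(II) = 94
CN(III) from CN(II)=94: (23·94)/(10 + 0.13·94) = 108100/1111 ≈ 97.300

CN_adj = 108100/1111 ≈ 97.300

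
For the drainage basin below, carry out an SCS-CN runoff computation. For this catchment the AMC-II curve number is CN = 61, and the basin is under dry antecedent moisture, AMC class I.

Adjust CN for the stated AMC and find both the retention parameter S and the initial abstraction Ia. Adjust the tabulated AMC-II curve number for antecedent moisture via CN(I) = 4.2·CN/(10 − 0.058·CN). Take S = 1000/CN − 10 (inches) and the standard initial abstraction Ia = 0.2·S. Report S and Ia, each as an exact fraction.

CN(I) from CN(II)=61: (4.2·61)/(10 − 0.058·61) = 42700/1077 ≈ 39.647
Retention S: 1000/CN − 10 with CN=39.647 → S = 6500/427 ≈ 15.222 in
Ia = 0.2S: 0.2·15.222 = 3.044 in (exactly 1300/427)

S = 6500/427 in ≈ 15.222 in; Ia = 1300/427 in ≈ 3.044 in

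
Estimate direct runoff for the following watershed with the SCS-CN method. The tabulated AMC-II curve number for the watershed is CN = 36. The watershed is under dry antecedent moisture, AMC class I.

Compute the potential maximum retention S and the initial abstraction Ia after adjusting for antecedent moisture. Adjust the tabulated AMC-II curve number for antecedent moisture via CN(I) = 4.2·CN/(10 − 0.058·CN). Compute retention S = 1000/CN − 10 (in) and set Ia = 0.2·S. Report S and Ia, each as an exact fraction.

S = 8000/189 in ≈ 42.328 in; Ia = 1600/189 in ≈ 8.466 in

CN(I) from CN(II)=36: (4.2·36)/(10 − 0.058·36) = 18900/989 ≈ 19.110
Max retention: S = 1000/(18900/989) − 10 = 8000/189 in (≈ 42.328 in)
Initial abstraction Ia = S/5 = (8000/189)/5 = 1600/189 ≈ 8.466 in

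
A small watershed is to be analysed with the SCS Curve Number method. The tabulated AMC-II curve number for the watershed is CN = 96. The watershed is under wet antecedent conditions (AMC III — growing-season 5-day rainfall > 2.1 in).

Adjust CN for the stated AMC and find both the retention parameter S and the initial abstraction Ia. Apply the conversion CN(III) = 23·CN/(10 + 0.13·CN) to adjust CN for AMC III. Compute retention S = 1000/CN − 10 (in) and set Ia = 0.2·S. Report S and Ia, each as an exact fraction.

CN(III) from CN(II)=96: (23·96)/(10 + 0.13·96) = 27600/281 ≈ 98.221
Max retention: S = 1000/(27600/281) − 10 = 25/138 in (≈ 0.181 in)
Ia = 0.2·(25/138) = 5/138 in ≈ 0.036 in

S = 25/138 in ≈ 0.181 in; Ia = 5/138 in ≈ 0.036 in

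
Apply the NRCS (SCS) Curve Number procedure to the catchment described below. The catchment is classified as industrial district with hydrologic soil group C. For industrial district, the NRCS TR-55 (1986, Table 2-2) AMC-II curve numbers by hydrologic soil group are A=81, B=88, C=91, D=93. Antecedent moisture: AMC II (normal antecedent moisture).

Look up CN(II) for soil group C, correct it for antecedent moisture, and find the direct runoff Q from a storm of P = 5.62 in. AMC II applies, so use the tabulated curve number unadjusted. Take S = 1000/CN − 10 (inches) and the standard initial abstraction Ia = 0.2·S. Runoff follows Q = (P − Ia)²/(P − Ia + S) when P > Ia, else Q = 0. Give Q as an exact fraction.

Q = 608658241/132728050 in ≈ 4.586 in

NRCS table: industrial district, soil group C → CN(II) = 91
Average conditions: CN = 91 (no AMC adjustment).
S = 1000/91 − 10 = 90/91 in ≈ 0.989 in
Initial abstraction Ia = S/5 = (90/91)/5 = 18/91 ≈ 0.198 in
Since P=5.620 > Ia=0.198: effective rainfall P−Ia = 24671/4550 in
Q = (24671/4550)²/((24671/4550) + 90/91) = (608658241/20702500)/(29171/4550) = 608658241/132728050 in ≈ 4.586 in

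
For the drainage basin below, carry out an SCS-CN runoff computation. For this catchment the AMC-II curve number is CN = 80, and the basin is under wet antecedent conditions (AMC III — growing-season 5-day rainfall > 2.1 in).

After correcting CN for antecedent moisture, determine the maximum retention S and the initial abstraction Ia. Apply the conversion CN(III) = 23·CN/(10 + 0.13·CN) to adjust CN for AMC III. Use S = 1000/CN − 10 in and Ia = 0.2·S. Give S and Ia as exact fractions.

S = 25/23 in ≈ 1.087 in; Ia = 5/23 in ≈ 0.217 in

Adjust CN=80 to AMC III: 23·80/(10 + 0.13·80) → 1840 ÷ (102/5) = 4600/51 ≈ 90.196
Retention S: 1000/CN − 10 with CN=90.196 → S = 25/23 ≈ 1.087 in
Initial abstraction Ia = S/5 = (25/23)/5 = 5/23 ≈ 0.217 in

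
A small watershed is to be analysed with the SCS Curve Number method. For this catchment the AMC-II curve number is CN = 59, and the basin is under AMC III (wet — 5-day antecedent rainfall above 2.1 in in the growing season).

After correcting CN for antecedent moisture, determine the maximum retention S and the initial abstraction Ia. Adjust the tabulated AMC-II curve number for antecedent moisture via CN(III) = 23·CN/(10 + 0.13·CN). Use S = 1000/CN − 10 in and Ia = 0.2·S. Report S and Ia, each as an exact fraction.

Adjust CN=59 to AMC III: 23·59/(10 + 0.13·59) → 1357 ÷ (1767/100) = 135700/1767 ≈ 76.797
Retention S: 1000/CN − 10 with CN=76.797 → S = 4100/1357 ≈ 3.021 in
Ia = 0.2·(4100/1357) = 820/1357 in ≈ 0.604 in

S = 4100/1357 in ≈ 3.021 in; Ia = 820/1357 in ≈ 0.604 in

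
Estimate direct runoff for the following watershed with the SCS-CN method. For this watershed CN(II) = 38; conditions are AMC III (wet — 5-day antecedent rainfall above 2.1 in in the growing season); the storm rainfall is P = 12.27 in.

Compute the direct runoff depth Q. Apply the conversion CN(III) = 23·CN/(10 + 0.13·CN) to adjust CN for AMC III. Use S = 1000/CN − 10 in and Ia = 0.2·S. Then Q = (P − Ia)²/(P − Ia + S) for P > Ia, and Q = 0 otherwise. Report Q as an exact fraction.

Q = 224864691601/34269496300 in ≈ 6.562 in

Wet (AMC III): CN(III) = 23·38/(10 + 0.13·38) = 874/(747/50) = 43700/747 ≈ 58.501
S = 1000/(43700/747) − 10 = 3100/437 in ≈ 7.094 in
Ia = 0.2S: 0.2·7.094 = 1.419 in (exactly 620/437)
Since P=12.270 > Ia=1.419: effective rainfall P−Ia = 474199/43700 in
Runoff Q = (P−Ia)²/(P−Ia+S) = (10.851)²/(10.851+7.094) = 224864691601/34269496300 ≈ 6.562 in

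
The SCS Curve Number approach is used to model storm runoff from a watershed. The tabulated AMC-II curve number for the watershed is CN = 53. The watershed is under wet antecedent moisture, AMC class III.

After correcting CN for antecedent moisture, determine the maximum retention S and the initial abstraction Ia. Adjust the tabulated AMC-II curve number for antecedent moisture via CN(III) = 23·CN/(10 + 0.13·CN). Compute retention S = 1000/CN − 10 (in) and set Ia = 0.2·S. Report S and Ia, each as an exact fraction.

S = 4700/1219 in ≈ 3.856 in; Ia = 940/1219 in ≈ 0.771 in

Adjust CN=53 to AMC III: 23·53/(10 + 0.13·53) → 1219 ÷ (1689/100) = 121900/1689 ≈ 72.173
Max retention: S = 1000/(121900/1689) − 10 = 4700/1219 in (≈ 3.856 in)
Ia = 0.2S: 0.2·3.856 = 0.771 in (exactly 940/1219)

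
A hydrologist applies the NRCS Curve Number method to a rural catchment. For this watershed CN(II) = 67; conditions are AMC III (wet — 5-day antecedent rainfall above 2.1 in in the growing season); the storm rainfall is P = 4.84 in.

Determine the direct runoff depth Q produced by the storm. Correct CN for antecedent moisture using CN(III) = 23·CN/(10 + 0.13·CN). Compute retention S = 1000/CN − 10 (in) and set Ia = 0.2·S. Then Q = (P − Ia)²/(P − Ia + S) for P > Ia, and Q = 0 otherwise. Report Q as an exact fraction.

Adjust CN=67 to AMC III: 23·67/(10 + 0.13·67) → 1541 ÷ (1871/100) = 154100/1871 ≈ 82.362
Max retention: S = 1000/(154100/1871) − 10 = 3300/1541 in (≈ 2.141 in)
Ia = 0.2S: 0.2·2.141 = 0.428 in (exactly 660/1541)
Excess rainfall: 4.840 − 0.428 = 4.412 in; P > Ia so Q > 0
Q = (169961/38525)²/((169961/38525) + 3300/1541) = (28886741521/1484175625)/(252461/38525) = 2626067411/884187275 in ≈ 2.970 in

Q = 2626067411/884187275 in ≈ 2.970 in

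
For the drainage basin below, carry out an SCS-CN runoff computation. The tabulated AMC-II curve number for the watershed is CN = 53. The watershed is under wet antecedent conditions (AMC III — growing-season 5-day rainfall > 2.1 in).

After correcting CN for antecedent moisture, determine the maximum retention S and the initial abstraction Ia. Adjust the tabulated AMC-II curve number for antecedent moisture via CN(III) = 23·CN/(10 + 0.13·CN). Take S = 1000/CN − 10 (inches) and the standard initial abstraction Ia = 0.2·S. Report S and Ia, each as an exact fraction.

CN(III) from CN(II)=53: (23·53)/(10 + 0.13·53) = 121900/1689 ≈ 72.173
Retention S: 1000/CN − 10 with CN=72.173 → S = 4700/1219 ≈ 3.856 in
Ia = 0.2S: 0.2·3.856 = 0.771 in (exactly 940/1219)

S = 4700/1219 in ≈ 3.856 in; Ia = 940/1219 in ≈ 0.771 in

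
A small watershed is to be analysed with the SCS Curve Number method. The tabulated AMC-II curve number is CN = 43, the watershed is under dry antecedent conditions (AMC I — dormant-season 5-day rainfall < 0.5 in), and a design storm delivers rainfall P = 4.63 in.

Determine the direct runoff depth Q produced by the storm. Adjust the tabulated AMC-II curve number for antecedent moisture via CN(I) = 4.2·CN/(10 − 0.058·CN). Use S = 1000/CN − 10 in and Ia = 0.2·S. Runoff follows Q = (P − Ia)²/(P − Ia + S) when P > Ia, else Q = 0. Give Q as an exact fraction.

Adjust CN=43 to AMC I: 4.2·43/(10 − 0.058·43) → (903/5) ÷ (3753/500) = 30100/1251 ≈ 24.061
S = 1000/(30100/1251) − 10 = 9500/301 in ≈ 31.561 in
Ia = 0.2S: 0.2·31.561 = 6.312 in (exactly 1900/301)
P = 4.630 ≤ Ia = 6.312 in: entire storm abstracted, Q = 0.

Q = 0 in ≈ 0.000 in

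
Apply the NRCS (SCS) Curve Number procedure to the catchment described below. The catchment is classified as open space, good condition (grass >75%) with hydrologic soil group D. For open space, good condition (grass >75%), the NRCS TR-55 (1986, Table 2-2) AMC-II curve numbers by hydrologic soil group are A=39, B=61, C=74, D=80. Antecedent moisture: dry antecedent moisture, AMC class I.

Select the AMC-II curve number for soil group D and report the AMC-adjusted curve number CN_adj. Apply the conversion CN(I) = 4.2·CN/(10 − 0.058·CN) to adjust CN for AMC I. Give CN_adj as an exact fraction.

NRCS table: open space, good condition (grass >75%), soil group D → CN(II) = 80
CN(I) from CN(II)=80: (4.2·80)/(10 − 0.058·80) = 4200/67 ≈ 62.687

CN_adj = 4200/67 ≈ 62.687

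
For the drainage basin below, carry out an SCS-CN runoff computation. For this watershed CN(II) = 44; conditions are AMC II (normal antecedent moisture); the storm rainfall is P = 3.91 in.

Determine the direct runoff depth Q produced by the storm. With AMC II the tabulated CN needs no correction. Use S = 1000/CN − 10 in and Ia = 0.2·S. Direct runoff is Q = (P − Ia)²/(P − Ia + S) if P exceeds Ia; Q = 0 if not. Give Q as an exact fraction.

Average conditions: CN = 44 (no AMC adjustment).
Max retention: S = 1000/44 − 10 = 140/11 in (≈ 12.727 in)
Initial abstraction Ia = S/5 = (140/11)/5 = 28/11 ≈ 2.545 in
Since P=3.910 > Ia=2.545: effective rainfall P−Ia = 1501/1100 in
Q: (1501/1100)² ÷ (15501/1100) = 2253001/17051100 in (≈ 0.132 in)

Q = 2253001/17051100 in ≈ 0.132 in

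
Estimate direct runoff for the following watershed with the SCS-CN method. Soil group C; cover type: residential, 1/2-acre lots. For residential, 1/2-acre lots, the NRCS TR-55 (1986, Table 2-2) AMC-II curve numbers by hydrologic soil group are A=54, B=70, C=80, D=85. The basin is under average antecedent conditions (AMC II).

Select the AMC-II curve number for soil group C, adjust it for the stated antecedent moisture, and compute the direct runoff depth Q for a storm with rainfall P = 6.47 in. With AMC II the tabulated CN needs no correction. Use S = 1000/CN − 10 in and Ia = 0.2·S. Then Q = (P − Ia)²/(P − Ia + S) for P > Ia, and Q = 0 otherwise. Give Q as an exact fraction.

NRCS table: residential, 1/2-acre lots, soil group C → CN(II) = 80
Average conditions: CN = 80 (no AMC adjustment).
Max retention: S = 1000/80 − 10 = 5/2 in (≈ 2.500 in)
Initial abstraction Ia = S/5 = (5/2)/5 = 1/2 ≈ 0.500 in
Excess rainfall: 6.470 − 0.500 = 5.970 in; P > Ia so Q > 0
Q = (597/100)²/((597/100) + 5/2) = (356409/10000)/(847/100) = 356409/84700 in ≈ 4.208 in

Q = 356409/84700 in ≈ 4.208 in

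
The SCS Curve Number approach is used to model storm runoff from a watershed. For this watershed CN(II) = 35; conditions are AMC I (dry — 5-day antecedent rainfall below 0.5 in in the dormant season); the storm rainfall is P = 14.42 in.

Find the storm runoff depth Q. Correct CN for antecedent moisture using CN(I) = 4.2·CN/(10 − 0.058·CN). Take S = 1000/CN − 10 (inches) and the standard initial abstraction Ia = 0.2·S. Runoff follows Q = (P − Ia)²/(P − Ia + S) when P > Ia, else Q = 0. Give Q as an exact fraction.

Dry (AMC I): CN(I) = 4.2·35/(10 − 0.058·35) = 147/(797/100) = 14700/797 ≈ 18.444
S = 1000/(14700/797) − 10 = 6500/147 in ≈ 44.218 in
Initial abstraction Ia = S/5 = (6500/147)/5 = 1300/147 ≈ 8.844 in
Since P=14.420 > Ia=8.844: effective rainfall P−Ia = 40987/7350 in
Q = (40987/7350)²/((40987/7350) + 6500/147) = (1679934169/54022500)/(365987/7350) = 1679934169/2690004450 in ≈ 0.625 in

Q = 1679934169/2690004450 in ≈ 0.625 in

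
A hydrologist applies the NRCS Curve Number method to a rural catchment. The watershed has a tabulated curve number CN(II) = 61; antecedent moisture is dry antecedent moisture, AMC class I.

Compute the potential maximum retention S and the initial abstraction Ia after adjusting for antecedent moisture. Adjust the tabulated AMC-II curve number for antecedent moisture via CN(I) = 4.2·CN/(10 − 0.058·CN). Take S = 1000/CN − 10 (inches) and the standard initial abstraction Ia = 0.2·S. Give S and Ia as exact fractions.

S = 6500/427 in ≈ 15.222 in; Ia = 1300/427 in ≈ 3.044 in

CN(I) from CN(II)=61: (4.2·61)/(10 − 0.058·61) = 42700/1077 ≈ 39.647
Max retention: S = 1000/(42700/1077) − 10 = 6500/427 in (≈ 15.222 in)
Ia = 0.2S: 0.2·15.222 = 3.044 in (exactly 1300/427)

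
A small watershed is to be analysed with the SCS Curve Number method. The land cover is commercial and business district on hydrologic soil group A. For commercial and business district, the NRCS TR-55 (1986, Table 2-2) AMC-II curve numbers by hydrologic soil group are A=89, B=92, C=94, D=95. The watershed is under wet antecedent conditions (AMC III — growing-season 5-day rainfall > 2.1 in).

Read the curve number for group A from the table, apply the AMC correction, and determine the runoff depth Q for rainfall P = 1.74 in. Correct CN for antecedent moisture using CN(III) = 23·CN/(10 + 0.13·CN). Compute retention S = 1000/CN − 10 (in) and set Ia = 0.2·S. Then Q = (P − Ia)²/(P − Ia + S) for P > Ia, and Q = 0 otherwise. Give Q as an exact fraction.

NRCS table: commercial and business district, soil group A → CN(II) = 89
CN(III) from CN(II)=89: (23·89)/(10 + 0.13·89) = 204700/2157 ≈ 94.900
Retention S: 1000/CN − 10 with CN=94.900 → S = 1100/2047 ≈ 0.537 in
Ia = 0.2·(1100/2047) = 220/2047 in ≈ 0.107 in
Since P=1.740 > Ia=0.107: effective rainfall P−Ia = 167089/102350 in
Q: (167089/102350)² ÷ (222089/102350) = 27918733921/22730809150 in (≈ 1.228 in)

Q = 27918733921/22730809150 in ≈ 1.228 in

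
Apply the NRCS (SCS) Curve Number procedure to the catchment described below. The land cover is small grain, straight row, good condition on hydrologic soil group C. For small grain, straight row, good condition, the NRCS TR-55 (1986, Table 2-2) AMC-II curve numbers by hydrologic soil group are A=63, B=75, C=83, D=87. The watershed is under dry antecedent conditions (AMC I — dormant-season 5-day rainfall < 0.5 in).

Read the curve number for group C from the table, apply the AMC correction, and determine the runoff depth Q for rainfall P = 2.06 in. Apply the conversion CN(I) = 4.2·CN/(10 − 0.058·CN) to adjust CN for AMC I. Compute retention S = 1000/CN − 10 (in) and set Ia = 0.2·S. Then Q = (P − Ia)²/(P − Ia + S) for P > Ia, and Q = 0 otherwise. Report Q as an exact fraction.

NRCS table: small grain, straight row, good condition, soil group C → CN(II) = 83
Adjust CN=83 to AMC I: 4.2·83/(10 − 0.058·83) → (1743/5) ÷ (2593/500) = 174300/2593 ≈ 67.219
Max retention: S = 1000/(174300/2593) − 10 = 8500/1743 in (≈ 4.877 in)
Ia = 0.2·(8500/1743) = 1700/1743 in ≈ 0.975 in
Excess rainfall: 2.060 − 0.975 = 1.085 in; P > Ia so Q > 0
Q = (94529/87150)²/((94529/87150) + 8500/1743) = (8935731841/7595122500)/(519529/87150) = 8935731841/45276952350 in ≈ 0.197 in

Q = 8935731841/45276952350 in ≈ 0.197 in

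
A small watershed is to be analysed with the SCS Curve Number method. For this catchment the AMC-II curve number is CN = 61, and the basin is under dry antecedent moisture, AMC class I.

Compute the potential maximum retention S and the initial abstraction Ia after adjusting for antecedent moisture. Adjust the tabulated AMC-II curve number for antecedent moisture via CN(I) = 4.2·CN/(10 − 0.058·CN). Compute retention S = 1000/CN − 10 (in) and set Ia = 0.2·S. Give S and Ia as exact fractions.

Dry (AMC I): CN(I) = 4.2·61/(10 − 0.058·61) = (1281/5)/(3231/500) = 42700/1077 ≈ 39.647
Max retention: S = 1000/(42700/1077) − 10 = 6500/427 in (≈ 15.222 in)
Ia = 0.2·(6500/427) = 1300/427 in ≈ 3.044 in

S = 6500/427 in ≈ 15.222 in; Ia = 1300/427 in ≈ 3.044 in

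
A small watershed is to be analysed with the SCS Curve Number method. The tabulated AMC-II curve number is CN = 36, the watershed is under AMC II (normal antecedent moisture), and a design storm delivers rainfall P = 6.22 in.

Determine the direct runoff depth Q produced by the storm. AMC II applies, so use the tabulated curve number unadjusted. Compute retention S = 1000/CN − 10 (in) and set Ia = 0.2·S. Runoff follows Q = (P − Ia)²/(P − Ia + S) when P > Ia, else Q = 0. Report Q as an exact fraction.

CN(II) = 36; AMC II needs no correction.
Max retention: S = 1000/36 − 10 = 160/9 in (≈ 17.778 in)
Ia = 0.2·(160/9) = 32/9 in ≈ 3.556 in
P − Ia = 6.220 − 3.556 = 1199/450 ≈ 2.664 in (> 0, runoff occurs)
Q = (1199/450)²/((1199/450) + 160/9) = (1437601/202500)/(9199/450) = 1437601/4139550 in ≈ 0.347 in

Q = 1437601/4139550 in ≈ 0.347 in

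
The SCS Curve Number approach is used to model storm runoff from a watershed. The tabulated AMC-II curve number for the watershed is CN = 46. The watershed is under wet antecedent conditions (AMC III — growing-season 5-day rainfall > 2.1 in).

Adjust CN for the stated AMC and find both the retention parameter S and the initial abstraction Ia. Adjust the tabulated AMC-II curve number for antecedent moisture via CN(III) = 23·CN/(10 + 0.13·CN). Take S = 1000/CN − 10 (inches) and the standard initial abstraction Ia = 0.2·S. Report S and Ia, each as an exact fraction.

S = 2700/529 in ≈ 5.104 in; Ia = 540/529 in ≈ 1.021 in

Wet (AMC III): CN(III) = 23·46/(10 + 0.13·46) = 1058/(799/50) = 52900/799 ≈ 66.208
Retention S: 1000/CN − 10 with CN=66.208 → S = 2700/529 ≈ 5.104 in
Initial abstraction Ia = S/5 = (2700/529)/5 = 540/529 ≈ 1.021 in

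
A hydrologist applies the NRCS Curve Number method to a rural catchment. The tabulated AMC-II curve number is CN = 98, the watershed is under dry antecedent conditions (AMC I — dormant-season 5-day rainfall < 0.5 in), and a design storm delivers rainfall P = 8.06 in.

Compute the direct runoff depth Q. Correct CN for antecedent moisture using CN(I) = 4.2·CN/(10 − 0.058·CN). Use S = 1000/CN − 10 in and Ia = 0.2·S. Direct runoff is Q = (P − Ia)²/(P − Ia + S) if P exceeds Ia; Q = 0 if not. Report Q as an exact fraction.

Q = 167843437969/22364646150 in ≈ 7.505 in

Adjust CN=98 to AMC I: 4.2·98/(10 − 0.058·98) → (2058/5) ÷ (1079/250) = 102900/1079 ≈ 95.366
Max retention: S = 1000/(102900/1079) − 10 = 500/1029 in (≈ 0.486 in)
Initial abstraction Ia = S/5 = (500/1029)/5 = 100/1029 ≈ 0.097 in
P − Ia = 8.060 − 0.097 = 409687/51450 ≈ 7.963 in (> 0, runoff occurs)
Q: (409687/51450)² ÷ (434687/51450) = 167843437969/22364646150 in (≈ 7.505 in)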